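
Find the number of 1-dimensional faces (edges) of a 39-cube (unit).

An n-cube has n·2^(n-1) edges. With n = 39: 39·274877906944 = 10720238370816.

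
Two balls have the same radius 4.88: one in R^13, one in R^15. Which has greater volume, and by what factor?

V_13(4.88) ≈ 8.10586e+08, V_15(4.88) ≈ 8.08588e+09. The 15-ball is larger by a factor of 9.975.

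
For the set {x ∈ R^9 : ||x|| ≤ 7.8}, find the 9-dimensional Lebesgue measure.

V_9(7.8) = π^(9/2) · (7.8)^9 / Γ(9/2 + 1) ≈ 3.52508e+08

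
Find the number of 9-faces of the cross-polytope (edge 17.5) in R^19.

f_9(19-orthoplex) = 2^10 · (19 choose 10) = 94595072.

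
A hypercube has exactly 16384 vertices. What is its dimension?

n = log_2(16384) = 14.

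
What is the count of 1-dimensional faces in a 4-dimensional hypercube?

f_1(4-cube) = (4 choose 1) · 2^3 = 32.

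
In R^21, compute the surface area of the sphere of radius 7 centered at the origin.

S = n·V_n(r)/r = 21·V_21(7)/7 (volume-to-surface relation), giving 23344937339644196864·π^10/93532725 ≈ 2.33737e+16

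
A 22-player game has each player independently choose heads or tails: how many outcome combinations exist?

Each vertex is a binary string of length 22, so there are 2^22 = 4194304.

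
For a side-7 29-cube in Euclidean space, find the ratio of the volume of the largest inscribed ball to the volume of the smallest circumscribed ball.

Volume scales as r^n, and r_in/r_out = 1/√29, giving (1/√29)^29 ≈ 6.24064e-22.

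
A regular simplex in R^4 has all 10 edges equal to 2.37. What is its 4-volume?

Volume = 2.37^4 · √(5/2^4) / 4! ≈ 0.734864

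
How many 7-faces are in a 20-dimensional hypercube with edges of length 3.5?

An n-cube has C(n,k)·2^(n-k) k-faces. Here C(20,7)·2^13 = 77520·8192 = 635043840.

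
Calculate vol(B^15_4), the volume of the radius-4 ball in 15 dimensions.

The n-ball volume is π^(n/2)·r^n/Γ(n/2+1). With n=15, r=4: V = 274877906944·π^7/2027025 ≈ 4.09572e+08.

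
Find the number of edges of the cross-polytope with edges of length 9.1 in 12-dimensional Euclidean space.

Number of 1-faces = 2^(1+1) · C(12,1+1) = 4 · 66 = 264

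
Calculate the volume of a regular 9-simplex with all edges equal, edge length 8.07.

V_9 = √(10) · 8.07^9 / (9! · 2^(9/2)) ≈ 55.9067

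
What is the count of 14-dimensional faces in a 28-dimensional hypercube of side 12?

f_14(28-cube) = (28 choose 14) · 2^14 = 657270374400.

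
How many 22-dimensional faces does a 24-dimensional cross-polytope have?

Each 22-face is the convex hull of 23 vertices, one chosen as ±e_i from each of 23 distinct axes: 2^23·C(24,23) = 201326592.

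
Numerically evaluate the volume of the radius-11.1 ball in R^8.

V_8(11.1) = π^(8/2) · (11.1)^8 / Γ(8/2 + 1) ≈ 9.35346e+08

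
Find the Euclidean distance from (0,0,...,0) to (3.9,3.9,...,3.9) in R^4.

||(3.9,3.9,...,3.9)|| = √(4)·3.9 = 7.8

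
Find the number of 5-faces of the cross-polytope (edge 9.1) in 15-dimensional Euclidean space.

An n-cross-polytope has 2^(k+1)·C(n,k+1) k-faces. Here 2^6·C(15,6) = 64·5005 = 320320.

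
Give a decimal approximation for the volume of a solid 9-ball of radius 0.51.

The n-ball volume is π^(n/2)·r^n/Γ(n/2+1). With n=9, r=0.51: V ≈ 0.00769926.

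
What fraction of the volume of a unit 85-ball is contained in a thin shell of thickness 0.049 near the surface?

1 - (1-0.049)^85 ≈ 0.986025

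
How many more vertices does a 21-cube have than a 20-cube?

The 21-cube has 2^21 = 2097152 vertices. The 20-cube has 2^20 = 1048576 vertices. Difference: 2097152 - 1048576 = 1048576.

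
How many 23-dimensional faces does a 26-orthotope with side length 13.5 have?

Number of 23-faces = C(26,23) · 2^(26-23) = 2600 · 8 = 20800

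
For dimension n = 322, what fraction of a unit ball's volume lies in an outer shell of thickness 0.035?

1 - (1-0.035)^322 ≈ 0.99999 ≈ 99.998958%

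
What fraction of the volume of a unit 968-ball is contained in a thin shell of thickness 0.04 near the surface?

V(inner)/V(outer) = ((1-0.04)/1)^968 ≈ 6.895e-18, so the shell fraction is 1 - 6.895e-18.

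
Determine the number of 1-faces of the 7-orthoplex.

Each 1-face is the convex hull of 2 vertices, one chosen as ±e_i from each of 2 distinct axes: 2^2·C(7,2) = 84.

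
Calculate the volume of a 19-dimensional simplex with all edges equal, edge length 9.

V = (9^19 / 19!) · √((19+1) / 2^19) ≈ 0.0685872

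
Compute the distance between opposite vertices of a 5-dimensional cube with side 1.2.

d = √(1.2² + 1.2² + ... + 1.2²) [5 terms] = √(5·1.2²) = 1.2√5 ≈ 2.68328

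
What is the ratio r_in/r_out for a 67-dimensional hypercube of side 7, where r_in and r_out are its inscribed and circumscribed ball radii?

r_in = 7/2 (half the side); r_out = 7√67/2 (half the diagonal). Ratio = 1/√67 ≈ 0.122169.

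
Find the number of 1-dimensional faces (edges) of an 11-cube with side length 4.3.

Each of the 2^11 = 2048 vertices has degree 11; total edges = 11·2^11/2 = 11264.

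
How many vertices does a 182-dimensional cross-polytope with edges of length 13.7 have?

The vertices are ±e_1, ..., ±e_182, so there are 2·182 = 364.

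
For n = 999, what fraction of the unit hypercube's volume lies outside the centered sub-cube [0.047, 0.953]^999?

The inner cube has side 1-2·0.047 = 0.906 and volume (0.906)^999 ≈ 1.483e-43, so the shell holds 1 - 1.483e-43 of the volume.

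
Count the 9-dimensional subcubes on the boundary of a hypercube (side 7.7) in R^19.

Choose 9 of 19 axes to span the face (C(19,9) = 92378 ways), then fix each of the remaining 10 coordinates at one of its two extreme values (2^10 = 1024 ways): 92378·1024 = 94595072.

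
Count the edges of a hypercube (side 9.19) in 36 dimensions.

Number of 1-faces = C(36,1)·2^(36-1) = 36·34359738368 = 1236950581248.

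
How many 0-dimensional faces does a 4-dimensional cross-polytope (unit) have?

f_0(4-orthoplex) = 2^1 · (4 choose 1) = 8.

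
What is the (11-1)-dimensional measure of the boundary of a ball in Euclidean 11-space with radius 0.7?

S_11(0.7) = 2·π^(11/2)·(0.7)^10 / Γ(11/2) ≈ 0.585434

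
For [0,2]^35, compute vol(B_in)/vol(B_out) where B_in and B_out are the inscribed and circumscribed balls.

V_in / V_out = (r_in/r_out)^35 = (1/√35)^35 = 35^(-35/2) ≈ 9.52378e-28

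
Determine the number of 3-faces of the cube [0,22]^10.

f_3(10-cube) = (10 choose 3) · 2^7 = 15360.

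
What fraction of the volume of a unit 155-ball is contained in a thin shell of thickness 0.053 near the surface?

Shell fraction = 1 - (1-0.053)^155 ≈ 0.999784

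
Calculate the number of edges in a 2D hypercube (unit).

Each of the 2^2 = 4 vertices has degree 2; total edges = 2·2^2/2 = 4.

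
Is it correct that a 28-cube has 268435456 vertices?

True. The 28-cube has 2^28 = 268435456 vertices.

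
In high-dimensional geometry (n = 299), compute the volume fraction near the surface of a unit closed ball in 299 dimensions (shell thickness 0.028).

1 - (1-0.028)^299 ≈ 0.999795 ≈ 99.9795%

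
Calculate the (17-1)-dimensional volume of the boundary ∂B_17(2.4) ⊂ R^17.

S_17(2.4) = 2·π^(17/2)·(2.4)^16 / Γ(17/2) ≈ 2.90395e+06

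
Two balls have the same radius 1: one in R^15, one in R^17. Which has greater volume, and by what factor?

V_15(1) ≈ 0.381443, V_17(1) ≈ 0.140981. The 15-ball is larger by a factor of 2.706.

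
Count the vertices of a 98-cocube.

An n-cross-polytope has 2n vertices; here n = 98, giving 196.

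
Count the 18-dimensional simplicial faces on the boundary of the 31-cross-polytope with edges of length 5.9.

Each 18-face is the convex hull of 19 vertices, one chosen as ±e_i from each of 19 distinct axes: 2^19·C(31,19) = 73987797811200.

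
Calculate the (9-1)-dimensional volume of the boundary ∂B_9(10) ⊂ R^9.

|∂B_9(10)| = 640000000·π^4/21 ≈ 2.96866e+09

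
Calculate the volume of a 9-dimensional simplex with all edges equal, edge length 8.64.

V_9 = √(10) · 8.64^9 / (9! · 2^(9/2)) ≈ 103.33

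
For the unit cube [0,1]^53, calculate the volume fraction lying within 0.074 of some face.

1 - (1 - 2·0.074)^53 = 1 - 0.852^53 ≈ 0.999794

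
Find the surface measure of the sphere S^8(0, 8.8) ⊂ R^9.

S_9(8.8) = 2·π^(9/2)·(8.8)^8 / Γ(9/2) ≈ 1.06763e+09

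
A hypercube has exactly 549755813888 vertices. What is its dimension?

2^n = 549755813888 ⇒ n = log_2(549755813888) = 39.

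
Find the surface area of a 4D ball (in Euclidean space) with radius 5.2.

The surface area of an n-ball is 2π^(n/2) r^(n-1) / Γ(n/2). For n=4, r=5.2: 2775.49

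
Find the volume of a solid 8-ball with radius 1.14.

V_8(1.14) = π^(8/2) · (1.14)^8 / Γ(8/2 + 1) ≈ 11.5778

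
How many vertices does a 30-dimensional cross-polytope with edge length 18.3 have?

Number of vertices = 2n = 60.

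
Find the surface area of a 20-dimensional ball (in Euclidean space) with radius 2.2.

S_20(2.2) = 2·π^(20/2)·(2.2)^19 / Γ(20/2) ≈ 1.65499e+06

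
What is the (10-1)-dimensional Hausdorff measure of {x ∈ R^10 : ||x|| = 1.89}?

The surface area of an n-ball is 2π^(n/2) r^(n-1) / Γ(n/2). For n=10, r=1.89: 7847.37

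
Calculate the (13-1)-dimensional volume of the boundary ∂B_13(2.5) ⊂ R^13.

|∂B_13(2.5)| = 48828125·π^6/66528 ≈ 705610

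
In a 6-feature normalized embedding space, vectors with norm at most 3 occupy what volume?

V = 243·π^3/2 ≈ 3767.26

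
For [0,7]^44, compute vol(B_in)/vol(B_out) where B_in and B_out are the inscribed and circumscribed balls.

Volume scales as r^n, and r_in/r_out = 1/√44, giving (1/√44)^44 ≈ 6.98299e-37.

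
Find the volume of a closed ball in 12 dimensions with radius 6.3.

V_12(6.3) = π^(12/2) · (6.3)^12 / Γ(12/2 + 1) ≈ 5.21979e+09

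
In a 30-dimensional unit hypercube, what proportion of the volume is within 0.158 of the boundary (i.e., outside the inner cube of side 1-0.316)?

1 - (1 - 2·0.158)^30 = 1 - 0.684^30 ≈ 0.999989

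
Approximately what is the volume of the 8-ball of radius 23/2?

V_8(23/2) = π^(8/2) · (23/2)^8 / Γ(8/2 + 1) = 78310985281·π^4/6144 ≈ 1.24157e+09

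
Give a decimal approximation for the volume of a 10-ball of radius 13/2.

V_10(13/2) = π^(10/2) · (13/2)^10 / Γ(10/2 + 1) = 137858491849·π^5/122880 ≈ 3.43322e+08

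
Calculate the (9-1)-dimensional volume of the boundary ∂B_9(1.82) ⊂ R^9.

S = n·V_n(r)/r = 9·V_9(1.82)/1.82 (volume-to-surface relation), giving 3573.81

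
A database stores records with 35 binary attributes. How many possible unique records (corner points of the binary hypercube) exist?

An n-cube has 2^n vertices; for n = 35 that is 2^35 = 34359738368.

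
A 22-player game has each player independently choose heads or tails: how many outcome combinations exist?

Each vertex is a binary string of length 22, so there are 2^22 = 4194304.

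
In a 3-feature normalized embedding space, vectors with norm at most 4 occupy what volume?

The n-ball volume is π^(n/2)·r^n/Γ(n/2+1). With n=3, r=4: V = 256·π/3 ≈ 268.083.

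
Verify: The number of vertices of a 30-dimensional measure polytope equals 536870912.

False. The 30-cube has 2^30 = 1073741824 vertices.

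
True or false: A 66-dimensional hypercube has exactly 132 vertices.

False. The 66-cube has 2^66 = 73786976294838206464 vertices.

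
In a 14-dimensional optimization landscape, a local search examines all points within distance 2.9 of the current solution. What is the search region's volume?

Volume = π^{14/2}·(2.9)^14/Γ(8) ≈ 1.78316e+06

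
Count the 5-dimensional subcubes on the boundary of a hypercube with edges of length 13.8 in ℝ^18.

Choose 5 of 18 axes to span the face (C(18,5) = 8568 ways), then fix each of the remaining 13 coordinates at one of its two extreme values (2^13 = 8192 ways): 8568·8192 = 70189056.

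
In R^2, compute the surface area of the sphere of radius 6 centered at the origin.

S_2(6) = 2·π^(2/2)·(6)^1 / Γ(2/2) = 2πr = 2π·6 ≈ 37.6991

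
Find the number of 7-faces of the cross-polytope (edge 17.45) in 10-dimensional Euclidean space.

f_7(10-orthoplex) = 2^8 · (10 choose 8) = 11520.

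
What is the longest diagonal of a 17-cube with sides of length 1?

The space diagonal of an n-cube of side s is s√n. Here 1·√17 ≈ 4.12311.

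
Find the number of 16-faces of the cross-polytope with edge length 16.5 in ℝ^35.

An n-cross-polytope has 2^(k+1)·C(n,k+1) k-faces. Here 2^17·C(35,17) = 131072·4537567650 = 594748067020800.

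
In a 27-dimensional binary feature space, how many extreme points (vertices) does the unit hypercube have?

An n-cube has 2^n vertices; for n = 27 that is 2^27 = 134217728.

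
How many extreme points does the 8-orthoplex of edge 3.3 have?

An n-cross-polytope has 2n vertices; here n = 8, giving 16.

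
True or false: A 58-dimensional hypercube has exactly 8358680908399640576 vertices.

False. The 58-cube has 2^58 = 288230376151711744 vertices.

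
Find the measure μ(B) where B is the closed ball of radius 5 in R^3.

Volume = π^{3/2}·(5)^3/Γ(5/2) = 500·π/3 ≈ 523.599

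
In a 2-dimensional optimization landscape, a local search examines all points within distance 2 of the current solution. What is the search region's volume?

V = 4·π ≈ 12.5664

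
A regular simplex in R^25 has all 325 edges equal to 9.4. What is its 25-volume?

V_25 = √(26) · 9.4^25 / (25! · 2^(25/2)) ≈ 0.000120827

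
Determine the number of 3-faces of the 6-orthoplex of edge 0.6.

An n-cross-polytope has 2^(k+1)·C(n,k+1) k-faces. Here 2^4·C(6,4) = 16·15 = 240.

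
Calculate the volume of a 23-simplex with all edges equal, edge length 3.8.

V_23 = √(24) · 3.8^23 / (23! · 2^(23/2)) ≈ 1.41511e-12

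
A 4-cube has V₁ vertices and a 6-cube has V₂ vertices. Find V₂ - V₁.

V₁ = 2^4 = 16. V₂ = 2^6 = 64. V₂ - V₁ = 48.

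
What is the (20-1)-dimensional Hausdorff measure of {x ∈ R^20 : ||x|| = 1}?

S = n·V_n(r)/r = 20·V_20(1)/1 (volume-to-surface relation), giving π^10/181440 ≈ 0.516138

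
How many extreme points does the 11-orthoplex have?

An n-cross-polytope has 2n vertices; here n = 11, giving 22.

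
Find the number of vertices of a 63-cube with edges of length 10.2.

An n-cube has 2^n vertices; for n = 63 that is 2^63 = 9223372036854775808.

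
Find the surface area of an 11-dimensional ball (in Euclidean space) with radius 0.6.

|∂B_11(0.6)| ≈ 0.125317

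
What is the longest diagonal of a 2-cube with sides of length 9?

The space diagonal of an n-cube of side s is s√n. Here 9·√2 ≈ 12.7279.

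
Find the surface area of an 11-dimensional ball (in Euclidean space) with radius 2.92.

S_11(2.92) = 2·π^(11/2)·(2.92)^10 / Γ(11/2) ≈ 933955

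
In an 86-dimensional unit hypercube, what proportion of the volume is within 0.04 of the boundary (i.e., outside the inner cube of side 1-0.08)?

The inner cube has side 1-2·0.04 = 0.92 and volume (0.92)^86 ≈ 0.0007687, so the shell holds 0.999231 of the volume.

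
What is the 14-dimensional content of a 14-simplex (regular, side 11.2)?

Volume = 11.2^14 · √(15/2^14) / 14! ≈ 169.621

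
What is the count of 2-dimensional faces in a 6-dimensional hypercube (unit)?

Number of 2-faces = C(6,2) · 2^(6-2) = 15 · 16 = 240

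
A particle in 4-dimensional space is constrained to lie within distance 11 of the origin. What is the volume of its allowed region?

V_4(11) = π^(4/2) · (11)^4 / Γ(4/2 + 1) = 14641·π^2/2 ≈ 72250.4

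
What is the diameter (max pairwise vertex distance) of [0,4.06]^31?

||(4.06,4.06,...,4.06)|| = √(31)·4.06 ≈ 22.6051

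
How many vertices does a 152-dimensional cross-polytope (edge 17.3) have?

An n-cross-polytope has 2n vertices; here n = 152, giving 304.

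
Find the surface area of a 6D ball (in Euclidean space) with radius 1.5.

S_6(1.5) = 2·π^(6/2)·(1.5)^5 / Γ(6/2) = 243·π^3/32 ≈ 235.454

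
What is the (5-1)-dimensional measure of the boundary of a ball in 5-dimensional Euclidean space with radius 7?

|∂B_5(7)| = 19208·π^2/3 ≈ 63191.8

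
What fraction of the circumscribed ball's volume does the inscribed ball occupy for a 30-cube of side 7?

V_in / V_out = (r_in/r_out)^30 = (1/√30)^30 = 30^(-30/2) ≈ 6.96917e-23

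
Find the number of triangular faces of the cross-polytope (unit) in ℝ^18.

Number of 2-faces = 2^(2+1) · C(18,2+1) = 8 · 816 = 6528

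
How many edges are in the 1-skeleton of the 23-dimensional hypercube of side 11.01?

Each of the 2^23 = 8388608 vertices has degree 23; total edges = 23·2^23/2 = 96468992.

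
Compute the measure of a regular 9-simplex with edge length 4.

V_9 = √(10) · 4^9 / (9! · 2^(9/2)) ≈ 0.100958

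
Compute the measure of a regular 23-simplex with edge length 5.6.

V_23 = √(24) · 5.6^23 / (23! · 2^(23/2)) ≈ 1.05704e-08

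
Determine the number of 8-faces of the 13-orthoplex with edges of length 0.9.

Number of 8-faces = 2^(8+1) · C(13,8+1) = 512 · 715 = 366080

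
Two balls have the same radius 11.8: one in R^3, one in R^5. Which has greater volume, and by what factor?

V_3(11.8) ≈ 6882.32, V_5(11.8) ≈ 1.20423e+06. The 5-ball is larger by a factor of 175.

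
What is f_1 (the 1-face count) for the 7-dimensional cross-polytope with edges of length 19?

An n-cross-polytope has 2^(k+1)·C(n,k+1) k-faces. Here 2^2·C(7,2) = 4·21 = 84.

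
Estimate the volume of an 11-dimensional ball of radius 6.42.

The n-ball volume is π^(n/2)·r^n/Γ(n/2+1). With n=11, r=6.42: V ≈ 1.43877e+09.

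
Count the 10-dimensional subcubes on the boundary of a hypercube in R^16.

Choose 10 of 16 axes to span the face (C(16,10) = 8008 ways), then fix each of the remaining 6 coordinates at one of its two extreme values (2^6 = 64 ways): 8008·64 = 512512.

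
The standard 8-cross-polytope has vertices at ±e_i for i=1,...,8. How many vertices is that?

An n-cross-polytope has 2n vertices; here n = 8, giving 16.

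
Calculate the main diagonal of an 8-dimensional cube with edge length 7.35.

d = √(7.35² + 7.35² + ... + 7.35²) [8 terms] = √(8·7.35²) = 7.35√8 ≈ 20.7889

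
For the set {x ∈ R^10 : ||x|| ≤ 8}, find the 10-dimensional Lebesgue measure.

V = 134217728·π^5/15 ≈ 2.73822e+09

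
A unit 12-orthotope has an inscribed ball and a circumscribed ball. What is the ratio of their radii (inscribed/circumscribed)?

For an n-cube of any side s, the inradius is s/2 and the circumradius is s√n/2, so the ratio is 1/√12 ≈ 0.288675.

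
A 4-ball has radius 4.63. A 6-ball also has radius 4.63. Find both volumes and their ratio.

V_4(4.63) ≈ 2267.74. V_6(4.63) ≈ 50907.8. Ratio V_4/V_6 ≈ 0.04455.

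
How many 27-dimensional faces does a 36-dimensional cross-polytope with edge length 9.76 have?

An n-cross-polytope has 2^(k+1)·C(n,k+1) k-faces. Here 2^28·C(36,28) = 268435456·30260340 = 8122948166615040.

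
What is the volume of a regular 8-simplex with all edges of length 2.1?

V = (2.1^8 / 8!) · √((8+1) / 2^8) ≈ 0.00175888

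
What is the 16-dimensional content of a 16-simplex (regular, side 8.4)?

For a regular n-simplex with edge a, V = (a^n / n!)·√((n+1)/2^n). With a=8.4, n=16: V ≈ 0.47297.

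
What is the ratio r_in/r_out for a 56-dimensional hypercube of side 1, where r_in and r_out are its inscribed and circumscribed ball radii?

r_in = 1/2 (half the side); r_out = 1√56/2 (half the diagonal). Ratio = 1/√56 ≈ 0.133631.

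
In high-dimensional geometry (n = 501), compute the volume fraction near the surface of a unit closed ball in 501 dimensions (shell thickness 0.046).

1 - (1-0.046)^501 ≈ 1 - 5.672e-11 ≈ (100 - 5.67e-09)%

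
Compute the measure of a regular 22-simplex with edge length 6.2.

V = (6.2^22 / 22!) · √((22+1) / 2^22) ≈ 5.64137e-07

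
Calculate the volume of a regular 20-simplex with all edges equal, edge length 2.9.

V = (2.9^20 / 20!) · √((20+1) / 2^20) ≈ 3.2557e-12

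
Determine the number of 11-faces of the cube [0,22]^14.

Choose 11 of 14 axes to span the face (C(14,11) = 364 ways), then fix each of the remaining 3 coordinates at one of its two extreme values (2^3 = 8 ways): 364·8 = 2912.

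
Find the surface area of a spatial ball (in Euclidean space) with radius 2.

The surface area of an n-ball is 2π^(n/2) r^(n-1) / Γ(n/2). For n=3, r=2: 4πr² = 4π·(2)² ≈ 50.2655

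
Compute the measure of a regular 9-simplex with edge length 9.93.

V_9 = √(10) · 9.93^9 / (9! · 2^(9/2)) ≈ 361.531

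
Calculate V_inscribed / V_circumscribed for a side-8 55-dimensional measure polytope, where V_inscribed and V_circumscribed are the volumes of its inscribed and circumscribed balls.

V_in / V_out = (r_in/r_out)^55 = (1/√55)^55 = 55^(-55/2) ≈ 1.38047e-48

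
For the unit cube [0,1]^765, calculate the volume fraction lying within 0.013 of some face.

1 - (1 - 2·0.013)^765 = 1 - 0.974^765 ≈ 0.9999999982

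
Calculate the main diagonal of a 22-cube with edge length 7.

||(7,7,...,7)|| = √(22)·7 ≈ 32.8329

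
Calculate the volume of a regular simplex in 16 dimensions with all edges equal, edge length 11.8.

V = (11.8^16 / 16!) · √((16+1) / 2^16) ≈ 108.762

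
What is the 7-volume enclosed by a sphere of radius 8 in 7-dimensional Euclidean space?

V = 33554432·π^3/105 ≈ 9.90855e+06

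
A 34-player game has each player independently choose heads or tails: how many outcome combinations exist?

The 34-cube has 2^34 = 17179869184 vertices.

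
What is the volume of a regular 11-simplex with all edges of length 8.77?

For a regular n-simplex with edge a, V = (a^n / n!)·√((n+1)/2^n). With a=8.77, n=11: V ≈ 45.2653.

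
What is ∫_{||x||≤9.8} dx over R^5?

The n-ball volume is π^(n/2)·r^n/Γ(n/2+1). With n=5, r=9.8: V ≈ 475805.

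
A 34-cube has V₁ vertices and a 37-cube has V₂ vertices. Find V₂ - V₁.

V₁ = 2^34 = 17179869184. V₂ = 2^37 = 137438953472. V₂ - V₁ = 120259084288.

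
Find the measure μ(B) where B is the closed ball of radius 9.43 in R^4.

The n-ball volume is π^(n/2)·r^n/Γ(n/2+1). With n=4, r=9.43: V ≈ 39022.6.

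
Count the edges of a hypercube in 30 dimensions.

The 30-cube has n·2^(n-1) = 30·2^29 = 30·536870912 = 16106127360 edges.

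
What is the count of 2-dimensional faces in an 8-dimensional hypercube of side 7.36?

An n-cube has C(n,k)·2^(n-k) k-faces. Here C(8,2)·2^6 = 28·64 = 1792.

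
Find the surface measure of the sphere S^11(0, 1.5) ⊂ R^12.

S_12(1.5) = 2·π^(12/2)·(1.5)^11 / Γ(12/2) = 59049·π^6/40960 ≈ 1385.96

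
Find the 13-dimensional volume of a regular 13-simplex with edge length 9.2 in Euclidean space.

V_13 = √(14) · 9.2^13 / (13! · 2^(13/2)) ≈ 22.4559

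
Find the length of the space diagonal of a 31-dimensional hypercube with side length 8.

The space diagonal of an n-cube of side s is s√n. Here 8·√31 ≈ 44.5421.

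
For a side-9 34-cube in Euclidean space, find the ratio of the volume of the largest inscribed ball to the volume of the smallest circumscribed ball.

V_in / V_out = (r_in/r_out)^34 = (1/√34)^34 = 34^(-34/2) ≈ 9.22271e-27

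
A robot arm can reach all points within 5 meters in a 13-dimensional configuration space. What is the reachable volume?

Volume = π^{13/2}·(5)^13/Γ(15/2) = 31250000000·π^6/27027 ≈ 1.11161e+09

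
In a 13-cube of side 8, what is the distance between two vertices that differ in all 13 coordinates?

The space diagonal of an n-cube of side s is s√n. Here 8·√13 ≈ 28.8444.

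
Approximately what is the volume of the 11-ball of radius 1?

V = 64·π^5/10395 ≈ 1.8841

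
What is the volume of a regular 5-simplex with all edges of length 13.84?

Volume = 13.84^5 · √(6/2^5) / 5! ≈ 1832.31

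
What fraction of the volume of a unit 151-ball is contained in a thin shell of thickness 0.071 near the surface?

Shell fraction = 1 - (1-0.071)^151 ≈ 0.999985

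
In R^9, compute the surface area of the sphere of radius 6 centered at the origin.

S_9(6) = 2·π^(9/2)·(6)^8 / Γ(9/2) = 17915904·π^4/35 ≈ 4.98621e+07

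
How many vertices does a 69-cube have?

Number of vertices = 2^69 = 590295810358705651712.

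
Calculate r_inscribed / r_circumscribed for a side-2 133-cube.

Ratio = (s/2)/(s√133/2) = 133^(-1/2) ≈ 0.086711.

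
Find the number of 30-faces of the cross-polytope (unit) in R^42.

Each 30-face is the convex hull of 31 vertices, one chosen as ±e_i from each of 31 distinct axes: 2^31·C(42,31) = 9192435559220379648.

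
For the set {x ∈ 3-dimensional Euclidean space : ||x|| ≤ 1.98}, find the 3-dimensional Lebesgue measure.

V_3(1.98) = π^(3/2) · (1.98)^3 / Γ(3/2 + 1) ≈ 32.515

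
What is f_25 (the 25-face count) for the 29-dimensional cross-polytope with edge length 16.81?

An n-cross-polytope has 2^(k+1)·C(n,k+1) k-faces. Here 2^26·C(29,26) = 67108864·3654 = 245215789056.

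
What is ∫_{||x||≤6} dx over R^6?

Volume = π^{6/2}·(6)^6/Γ(4) = 7776·π^3 ≈ 241105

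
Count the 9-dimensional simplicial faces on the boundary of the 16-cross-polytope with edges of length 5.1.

An n-cross-polytope has 2^(k+1)·C(n,k+1) k-faces. Here 2^10·C(16,10) = 1024·8008 = 8200192.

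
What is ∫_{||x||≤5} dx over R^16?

V_16(5) = π^(16/2) · (5)^16 / Γ(16/2 + 1) = 30517578125·π^8/8064 ≈ 3.59086e+10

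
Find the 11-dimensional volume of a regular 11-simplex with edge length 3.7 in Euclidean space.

V = (3.7^11 / 11!) · √((11+1) / 2^11) ≈ 0.00341184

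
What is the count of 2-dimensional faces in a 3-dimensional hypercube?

An n-cube has C(n,k)·2^(n-k) k-faces. Here C(3,2)·2^1 = 3·2 = 6.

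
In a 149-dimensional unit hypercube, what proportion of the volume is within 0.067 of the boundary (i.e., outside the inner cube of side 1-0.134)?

The inner cube has side 1-2·0.067 = 0.866 and volume (0.866)^149 ≈ 4.9e-10, so the shell holds 1 - 4.9e-10 of the volume.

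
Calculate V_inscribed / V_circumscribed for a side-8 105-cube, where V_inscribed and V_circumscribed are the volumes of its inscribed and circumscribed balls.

V_in/V_out = n^(-n/2) = 105^(-105/2) ≈ 7.71901e-107.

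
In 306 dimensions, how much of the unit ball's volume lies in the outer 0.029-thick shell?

V(inner)/V(outer) = ((1-0.029)/1)^306 ≈ 0.0001228, so the shell fraction is 0.999877.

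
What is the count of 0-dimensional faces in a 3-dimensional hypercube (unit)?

Number of 0-faces = C(3,0) · 2^(3-0) = 1 · 8 = 8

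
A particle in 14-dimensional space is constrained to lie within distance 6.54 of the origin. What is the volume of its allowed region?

Volume = π^{14/2}·(6.54)^14/Γ(8) ≈ 1.5693e+11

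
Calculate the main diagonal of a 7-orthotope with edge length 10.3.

d = √(10.3² + 10.3² + ... + 10.3²) [7 terms] = √(7·10.3²) = 10.3√7 ≈ 27.2512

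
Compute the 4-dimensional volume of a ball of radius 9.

Volume = π^{4/2}·(9)^4/Γ(3) = 6561·π^2/2 ≈ 32377.2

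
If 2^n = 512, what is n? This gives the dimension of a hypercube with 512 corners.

n = log_2(512) = 9.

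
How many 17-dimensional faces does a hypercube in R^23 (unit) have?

f_17(23-cube) = (23 choose 17) · 2^6 = 6460608.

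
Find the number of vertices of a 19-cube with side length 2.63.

Number of vertices = 2^19 = 524288.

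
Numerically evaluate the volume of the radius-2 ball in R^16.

Volume = π^{16/2}·(2)^16/Γ(9) = 512·π^8/315 ≈ 15422.6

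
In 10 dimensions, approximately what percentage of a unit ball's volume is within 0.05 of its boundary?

1 - (1-0.05)^10 ≈ 0.401263 ≈ 40.13%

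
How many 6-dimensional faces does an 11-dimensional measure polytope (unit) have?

Choose 6 of 11 axes to span the face (C(11,6) = 462 ways), then fix each of the remaining 5 coordinates at one of its two extreme values (2^5 = 32 ways): 462·32 = 14784.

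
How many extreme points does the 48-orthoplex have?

Number of vertices = 2n = 96.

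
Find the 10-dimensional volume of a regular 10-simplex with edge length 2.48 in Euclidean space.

V_10 = √(11) · 2.48^10 / (10! · 2^(10/2)) ≈ 0.000251362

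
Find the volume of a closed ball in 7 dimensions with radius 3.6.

The n-ball volume is π^(n/2)·r^n/Γ(n/2+1). With n=7, r=3.6: V ≈ 37025.2.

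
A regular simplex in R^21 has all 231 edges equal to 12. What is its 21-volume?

V_21 = √(22) · 12^21 / (21! · 2^(21/2)) ≈ 2.91648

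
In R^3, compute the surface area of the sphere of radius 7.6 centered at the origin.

S = n·V_n(r)/r = 3·V_3(7.6)/7.6 (volume-to-surface relation), giving 4πr² = 4π·(7.6)² ≈ 725.834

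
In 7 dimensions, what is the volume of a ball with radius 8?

V_7(8) = π^(7/2) · (8)^7 / Γ(7/2 + 1) = 33554432·π^3/105 ≈ 9.90855e+06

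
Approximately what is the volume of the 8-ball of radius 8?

V_8(8) = π^(8/2) · (8)^8 / Γ(8/2 + 1) = 2097152·π^4/3 ≈ 6.80939e+07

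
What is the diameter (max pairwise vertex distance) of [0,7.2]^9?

Diagonal = √9 · 7.2 = 21.6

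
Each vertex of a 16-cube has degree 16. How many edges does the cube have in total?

Each of the 2^16 = 65536 vertices has degree 16; total edges = 16·2^16/2 = 524288.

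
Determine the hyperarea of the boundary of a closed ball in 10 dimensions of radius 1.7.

S_10(1.7) = 2·π^(10/2)·(1.7)^9 / Γ(10/2) ≈ 3024.19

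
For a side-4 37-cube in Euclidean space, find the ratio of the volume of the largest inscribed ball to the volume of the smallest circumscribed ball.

V_in/V_out = n^(-n/2) = 37^(-37/2) ≈ 9.73348e-30.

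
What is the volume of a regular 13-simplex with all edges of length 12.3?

Volume = 12.3^13 · √(14/2^13) / 13! ≈ 979.163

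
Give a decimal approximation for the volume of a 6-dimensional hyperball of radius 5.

The n-ball volume is π^(n/2)·r^n/Γ(n/2+1). With n=6, r=5: V = 15625·π^3/6 ≈ 80745.5.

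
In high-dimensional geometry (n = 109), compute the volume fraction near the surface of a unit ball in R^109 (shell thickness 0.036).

1 - (1-0.036)^109 ≈ 0.981618 ≈ 98.16%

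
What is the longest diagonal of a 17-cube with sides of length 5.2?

The space diagonal of an n-cube of side s is s√n. Here 5.2·√17 ≈ 21.4401.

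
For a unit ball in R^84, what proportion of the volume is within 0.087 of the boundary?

V(inner)/V(outer) = ((1-0.087)/1)^84 ≈ 0.0004781, so the shell fraction is 0.999522.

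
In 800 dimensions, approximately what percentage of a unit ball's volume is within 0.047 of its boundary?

1 - (1-0.047)^800 ≈ 1 - 1.881e-17 ≈ 100.000000%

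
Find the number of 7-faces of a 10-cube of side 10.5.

Number of 7-faces = C(10,7) · 2^(10-7) = 120 · 8 = 960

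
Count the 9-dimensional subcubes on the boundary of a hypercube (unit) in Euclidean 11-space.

Choose 9 of 11 axes to span the face (C(11,9) = 55 ways), then fix each of the remaining 2 coordinates at one of its two extreme values (2^2 = 4 ways): 55·4 = 220.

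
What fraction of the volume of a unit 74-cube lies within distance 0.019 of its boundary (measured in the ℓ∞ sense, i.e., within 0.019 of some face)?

1 - (1 - 2·0.019)^74 = 1 - 0.962^74 ≈ 0.943121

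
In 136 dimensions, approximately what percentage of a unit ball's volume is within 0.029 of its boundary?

1 - (1-0.029)^136 ≈ 0.981727 ≈ 98.17%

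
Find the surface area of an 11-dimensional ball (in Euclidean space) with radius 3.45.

|∂B_11(3.45)| ≈ 4.95095e+06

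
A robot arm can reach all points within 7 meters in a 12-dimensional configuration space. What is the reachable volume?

V = 13841287201·π^6/720 ≈ 1.84818e+10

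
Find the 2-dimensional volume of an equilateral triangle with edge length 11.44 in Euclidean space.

Area = (√3/4) · 11.44² = 56.6699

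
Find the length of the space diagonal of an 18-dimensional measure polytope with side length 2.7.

Diagonal = √18 · 2.7 ≈ 11.4551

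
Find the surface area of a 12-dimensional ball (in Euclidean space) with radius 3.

S_12(3) = 2·π^(12/2)·(3)^11 / Γ(12/2) = 59049·π^6/20 ≈ 2.83845e+06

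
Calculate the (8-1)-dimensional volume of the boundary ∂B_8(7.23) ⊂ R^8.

The surface area of an n-ball is 2π^(n/2) r^(n-1) / Γ(n/2). For n=8, r=7.23: 3.3531e+07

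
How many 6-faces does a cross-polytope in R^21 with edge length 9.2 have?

Number of 6-faces = 2^(6+1) · C(21,6+1) = 128 · 116280 = 14883840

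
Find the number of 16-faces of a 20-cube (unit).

f_16(20-cube) = (20 choose 16) · 2^4 = 77520.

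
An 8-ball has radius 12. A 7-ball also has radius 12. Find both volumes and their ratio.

V_8(12) ≈ 1.74517e+09. V_7(12) ≈ 1.69297e+08. Ratio V_8/V_7 ≈ 10.31.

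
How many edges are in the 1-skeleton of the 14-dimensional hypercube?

Each of the 2^14 = 16384 vertices has degree 14; total edges = 14·2^14/2 = 114688.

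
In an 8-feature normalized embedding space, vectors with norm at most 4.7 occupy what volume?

V_8(4.7) = π^(8/2) · (4.7)^8 / Γ(8/2 + 1) ≈ 966432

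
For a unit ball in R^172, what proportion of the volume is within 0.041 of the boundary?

1 - (1-0.041)^172 ≈ 0.999254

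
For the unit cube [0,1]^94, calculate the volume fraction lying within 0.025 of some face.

Shell fraction = 1 - (1-0.05)^94 ≈ 0.991946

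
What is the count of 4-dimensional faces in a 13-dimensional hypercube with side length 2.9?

Choose 4 of 13 axes to span the face (C(13,4) = 715 ways), then fix each of the remaining 9 coordinates at one of its two extreme values (2^9 = 512 ways): 715·512 = 366080.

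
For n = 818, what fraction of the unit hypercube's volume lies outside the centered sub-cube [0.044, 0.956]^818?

Shell fraction = 1 - (1-0.088)^818 ≈ 1 - 1.887e-33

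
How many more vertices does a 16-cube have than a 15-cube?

The 16-cube has 2^16 = 65536 vertices. The 15-cube has 2^15 = 32768 vertices. Difference: 65536 - 32768 = 32768.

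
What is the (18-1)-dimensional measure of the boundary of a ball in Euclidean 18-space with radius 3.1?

S_18(3.1) = 2·π^(18/2)·(3.1)^17 / Γ(18/2) ≈ 3.33432e+08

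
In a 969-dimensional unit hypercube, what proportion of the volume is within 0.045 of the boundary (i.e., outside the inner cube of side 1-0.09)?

The inner cube has side 1-2·0.045 = 0.91 and volume (0.91)^969 ≈ 2.047e-40, so the shell holds 1 - 2.047e-40 of the volume.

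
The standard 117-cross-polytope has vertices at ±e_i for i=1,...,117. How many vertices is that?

The vertices are ±e_1, ..., ±e_117, so there are 2·117 = 234.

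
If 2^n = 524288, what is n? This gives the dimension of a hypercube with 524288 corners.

2^n = 524288 ⇒ n = log_2(524288) = 19.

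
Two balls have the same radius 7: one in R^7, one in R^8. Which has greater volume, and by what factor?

V_7(7) ≈ 3.89105e+06, V_8(7) ≈ 2.33977e+07. The 8-ball is larger by a factor of 6.013.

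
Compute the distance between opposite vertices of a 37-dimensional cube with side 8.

Diagonal = √37 · 8 ≈ 48.6621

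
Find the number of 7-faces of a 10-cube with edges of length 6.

Choose 7 of 10 axes to span the face (C(10,7) = 120 ways), then fix each of the remaining 3 coordinates at one of its two extreme values (2^3 = 8 ways): 120·8 = 960.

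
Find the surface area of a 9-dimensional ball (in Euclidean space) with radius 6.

S_9(6) = 2·π^(9/2)·(6)^8 / Γ(9/2) = 17915904·π^4/35 ≈ 4.98621e+07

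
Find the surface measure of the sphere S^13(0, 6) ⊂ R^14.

S_14(6) = 2·π^(14/2)·(6)^13 / Γ(14/2) = 181398528·π^7/5 ≈ 1.09575e+11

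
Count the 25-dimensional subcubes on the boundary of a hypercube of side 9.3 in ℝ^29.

f_25(29-cube) = (29 choose 25) · 2^4 = 380016.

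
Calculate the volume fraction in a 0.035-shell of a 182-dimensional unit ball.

V(inner)/V(outer) = ((1-0.035)/1)^182 ≈ 0.001527, so the shell fraction is 0.998473.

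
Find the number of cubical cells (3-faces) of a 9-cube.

Choose 3 of 9 axes to span the face (C(9,3) = 84 ways), then fix each of the remaining 6 coordinates at one of its two extreme values (2^6 = 64 ways): 84·64 = 5376.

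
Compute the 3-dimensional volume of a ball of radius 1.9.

The n-ball volume is π^(n/2)·r^n/Γ(n/2+1). With n=3, r=1.9: V ≈ 28.7309.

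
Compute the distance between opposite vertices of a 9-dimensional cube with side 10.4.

Diagonal = √9 · 10.4 = 31.2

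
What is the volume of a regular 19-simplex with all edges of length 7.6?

Volume = 7.6^19 · √(20/2^19) / 19! ≈ 0.00276117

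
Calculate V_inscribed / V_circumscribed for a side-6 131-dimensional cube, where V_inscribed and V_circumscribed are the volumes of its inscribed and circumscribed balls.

Volume scales as r^n, and r_in/r_out = 1/√131, giving (1/√131)^131 ≈ 2.0832e-139.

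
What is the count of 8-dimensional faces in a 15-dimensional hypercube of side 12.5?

f_8(15-cube) = (15 choose 8) · 2^7 = 823680.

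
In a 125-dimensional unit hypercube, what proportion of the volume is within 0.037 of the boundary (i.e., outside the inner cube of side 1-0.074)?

1 - (1 - 2·0.037)^125 = 1 - 0.926^125 ≈ 0.999933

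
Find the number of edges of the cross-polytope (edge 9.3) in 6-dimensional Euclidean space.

Each 1-face is the convex hull of 2 vertices, one chosen as ±e_i from each of 2 distinct axes: 2^2·C(6,2) = 60.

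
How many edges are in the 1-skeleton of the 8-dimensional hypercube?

An n-cube has n·2^(n-1) edges. With n = 8: 8·128 = 1024.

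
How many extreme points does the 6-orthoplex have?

An n-cross-polytope has 2n vertices; here n = 6, giving 12.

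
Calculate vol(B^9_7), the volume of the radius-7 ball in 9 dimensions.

V = 184473632·π^4/135 ≈ 1.33107e+08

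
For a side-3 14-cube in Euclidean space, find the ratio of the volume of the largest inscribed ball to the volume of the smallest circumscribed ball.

V_in/V_out = n^(-n/2) = 14^(-14/2) ≈ 9.48645e-09.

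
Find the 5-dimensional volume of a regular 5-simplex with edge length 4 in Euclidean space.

For a regular n-simplex with edge a, V = (a^n / n!)·√((n+1)/2^n). With a=4, n=5: V ≈ 3.69504.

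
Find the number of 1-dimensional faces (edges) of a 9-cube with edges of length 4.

Each of the 2^9 = 512 vertices has degree 9; total edges = 9·2^9/2 = 2304.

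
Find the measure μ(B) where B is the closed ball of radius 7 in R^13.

V = 1771684761728·π^6/19305 ≈ 8.82299e+10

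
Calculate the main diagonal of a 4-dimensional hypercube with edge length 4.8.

The space diagonal of an n-cube of side s is s√n. Here 4.8·√4 = 9.6.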